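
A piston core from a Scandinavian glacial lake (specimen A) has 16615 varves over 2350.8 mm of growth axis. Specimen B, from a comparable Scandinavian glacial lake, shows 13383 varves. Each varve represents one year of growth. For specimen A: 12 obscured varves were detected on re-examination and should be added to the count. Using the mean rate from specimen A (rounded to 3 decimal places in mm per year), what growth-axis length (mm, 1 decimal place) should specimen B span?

Specimen A: after corrections the count is 16615 + 12 = 16627 varves.
A: Extension rate ≈ 2350.8 / 16627 = 0.141 mm/year.
B's length ≈ 0.141 × 13383 = 1887.0 mm.

1887.0 mm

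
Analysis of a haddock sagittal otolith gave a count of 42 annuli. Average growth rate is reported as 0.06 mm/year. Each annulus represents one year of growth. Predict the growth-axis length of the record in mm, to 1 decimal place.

2.5 mm

42 years of growth are recorded.
42 years at 0.06 mm/year gives 0.06 × 42 = 2.5 mm.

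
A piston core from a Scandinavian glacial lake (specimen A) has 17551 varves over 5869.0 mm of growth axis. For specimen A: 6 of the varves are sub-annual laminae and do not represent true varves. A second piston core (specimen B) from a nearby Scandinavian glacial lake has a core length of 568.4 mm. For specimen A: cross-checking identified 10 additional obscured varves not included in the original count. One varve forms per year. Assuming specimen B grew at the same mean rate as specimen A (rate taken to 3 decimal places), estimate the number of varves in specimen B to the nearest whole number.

Specimen A: adjusted count: 17551 − 6 + 10 = 17555 varves.
A: 5869.0 mm over 17555 years gives 5869.0 / 17555 ≈ 0.334 mm per year.
Specimen B: 568.4 mm / 0.334 mm per year = 1701.80 years ≈ 1702 varves.

1702 varves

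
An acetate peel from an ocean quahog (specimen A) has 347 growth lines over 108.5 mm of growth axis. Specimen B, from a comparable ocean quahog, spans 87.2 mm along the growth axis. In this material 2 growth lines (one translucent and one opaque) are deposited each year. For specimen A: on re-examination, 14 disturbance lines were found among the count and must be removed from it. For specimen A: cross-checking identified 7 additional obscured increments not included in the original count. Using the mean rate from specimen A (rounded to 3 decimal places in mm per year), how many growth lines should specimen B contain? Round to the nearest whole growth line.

Specimen A: after corrections the count is 347 − 14 + 7 = 340 growth lines.
Specimen A: dividing by 2 growth lines per year: 340 / 2 = 170 years.
A: Mean rate = 108.5 mm / 170 years ≈ 0.638 mm/yr.
Specimen B: 87.2 mm / 0.638 mm per year = 136.68 years; at 2 growth lines per year that is 136.68 × 2 ≈ 273 growth lines.

273 growth lines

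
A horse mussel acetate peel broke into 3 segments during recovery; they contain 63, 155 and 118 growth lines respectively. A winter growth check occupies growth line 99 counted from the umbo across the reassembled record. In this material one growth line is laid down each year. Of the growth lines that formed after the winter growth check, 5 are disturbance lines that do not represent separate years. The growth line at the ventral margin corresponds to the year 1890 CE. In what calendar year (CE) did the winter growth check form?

Total growth lines = 63 + 155 + 118 = 336.
Between growth line 99 and the ventral margin there are 336 − 99 = 237 growth lines.
237 − 5 false = 232 true growth lines after the winter growth check.
Counting back 232 years from 1890 CE places the winter growth check in 1890 − 232 = 1658 CE.

1658 CE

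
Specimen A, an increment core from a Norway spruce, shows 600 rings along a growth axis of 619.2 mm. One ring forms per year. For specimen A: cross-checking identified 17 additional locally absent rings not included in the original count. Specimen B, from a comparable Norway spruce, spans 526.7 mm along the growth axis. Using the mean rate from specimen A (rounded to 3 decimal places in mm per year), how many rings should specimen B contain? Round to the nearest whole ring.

525 rings

Specimen A: adjusted count: 600 + 17 = 617 rings.
A: Extension rate ≈ 619.2 / 617 = 1.004 mm/year.
For B, 526.7 / 1.004 = 524.60 years ≈ 525 rings.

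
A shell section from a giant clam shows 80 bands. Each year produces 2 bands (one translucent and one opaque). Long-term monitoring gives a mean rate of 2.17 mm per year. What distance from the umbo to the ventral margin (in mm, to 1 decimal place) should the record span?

80 bands at 2 per year is 80 / 2 = 40 years.
Predicted length = 2.17 mm/year × 40 years = 86.8 mm.

86.8 mm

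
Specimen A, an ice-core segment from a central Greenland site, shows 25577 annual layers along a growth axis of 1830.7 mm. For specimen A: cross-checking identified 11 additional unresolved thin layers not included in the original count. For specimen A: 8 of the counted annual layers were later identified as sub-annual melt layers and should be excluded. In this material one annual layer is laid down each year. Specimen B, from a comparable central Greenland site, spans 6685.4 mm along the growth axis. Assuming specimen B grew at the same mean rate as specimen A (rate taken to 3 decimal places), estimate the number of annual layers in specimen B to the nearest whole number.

92853 annual layers

Specimen A: true annual layer count = 25577 − 8 + 11 = 25580.
A: 1830.7 mm over 25580 years gives 1830.7 / 25580 ≈ 0.072 mm per year.
For B, 6685.4 / 0.072 = 92852.78 years ≈ 92853 annual layers.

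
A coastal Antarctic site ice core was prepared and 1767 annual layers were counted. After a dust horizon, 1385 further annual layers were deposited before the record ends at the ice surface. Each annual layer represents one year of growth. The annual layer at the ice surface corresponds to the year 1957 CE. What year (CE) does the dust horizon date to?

1385 annual layers post-date the dust horizon.
Counting back 1385 years from 1957 CE places the dust horizon in 1957 − 1385 = 572 CE.

572 CE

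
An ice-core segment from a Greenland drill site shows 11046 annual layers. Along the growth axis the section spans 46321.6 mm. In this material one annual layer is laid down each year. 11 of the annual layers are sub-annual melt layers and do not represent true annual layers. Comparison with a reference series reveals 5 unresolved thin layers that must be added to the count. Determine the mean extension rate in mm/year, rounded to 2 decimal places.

4.20 mm/year

After corrections the count is 11046 − 11 + 5 = 11040 annual layers.
Mean rate = 46321.6 mm / 11040 years ≈ 4.20 mm/year.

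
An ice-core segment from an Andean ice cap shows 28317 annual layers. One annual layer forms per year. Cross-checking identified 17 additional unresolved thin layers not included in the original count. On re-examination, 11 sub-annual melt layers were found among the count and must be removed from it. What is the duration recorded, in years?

28323 yr

Adjusted count: 28317 − 11 + 17 = 28323 annual layers.
At one annual layer per year, that is 28323 years.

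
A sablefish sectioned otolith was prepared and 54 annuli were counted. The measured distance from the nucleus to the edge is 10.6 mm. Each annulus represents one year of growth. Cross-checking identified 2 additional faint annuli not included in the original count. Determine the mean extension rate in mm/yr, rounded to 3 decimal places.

Correcting the raw count gives 54 + 2 = 56 true annuli.
10.6 mm over 56 years gives 10.6 / 56 ≈ 0.189 mm/yr.

0.189 mm/yr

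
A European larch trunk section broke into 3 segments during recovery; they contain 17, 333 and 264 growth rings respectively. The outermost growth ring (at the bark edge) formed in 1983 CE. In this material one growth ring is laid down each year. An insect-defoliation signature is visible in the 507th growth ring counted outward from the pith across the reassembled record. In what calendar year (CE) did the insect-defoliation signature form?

Total growth rings = 17 + 333 + 264 = 614.
614 − 507 = 107 growth rings lie beyond the insect-defoliation signature toward the bark edge.
1983 − 107 = 1876 CE.

1876 CE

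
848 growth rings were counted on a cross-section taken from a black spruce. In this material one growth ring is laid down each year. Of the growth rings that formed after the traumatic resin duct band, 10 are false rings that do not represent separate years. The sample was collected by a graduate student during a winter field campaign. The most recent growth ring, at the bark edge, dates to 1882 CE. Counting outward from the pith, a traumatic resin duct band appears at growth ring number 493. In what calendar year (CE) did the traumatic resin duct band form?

1537 CE

848 − 493 = 355 growth rings lie beyond the traumatic resin duct band toward the bark edge.
Removing the 10 false growth rings leaves 355 − 10 = 345 true growth rings beyond the traumatic resin duct band.
The growth ring at the bark edge is 1882 CE, so the traumatic resin duct band dates to 1882 − 345 = 1537 CE.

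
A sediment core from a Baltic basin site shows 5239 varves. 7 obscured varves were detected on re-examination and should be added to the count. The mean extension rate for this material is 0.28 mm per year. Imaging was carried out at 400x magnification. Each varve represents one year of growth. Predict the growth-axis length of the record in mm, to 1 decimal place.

Adjusted count: 5239 + 7 = 5246 varves.
5246 years at 0.28 mm/year gives 0.28 × 5246 = 1468.9 mm.

1468.9 mm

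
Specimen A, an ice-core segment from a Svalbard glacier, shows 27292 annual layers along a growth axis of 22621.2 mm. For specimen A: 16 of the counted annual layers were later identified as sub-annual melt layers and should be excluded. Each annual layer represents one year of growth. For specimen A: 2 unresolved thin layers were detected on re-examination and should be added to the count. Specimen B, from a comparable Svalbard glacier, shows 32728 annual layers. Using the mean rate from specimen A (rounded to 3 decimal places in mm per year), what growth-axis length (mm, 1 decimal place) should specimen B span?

27131.5 mm

Specimen A: true annual layer count = 27292 − 16 + 2 = 27278.
A: 22621.2 mm over 27278 years gives 22621.2 / 27278 ≈ 0.829 mm/yr.
For B, 0.829 mm/year × 32728 years = 27131.5 mm.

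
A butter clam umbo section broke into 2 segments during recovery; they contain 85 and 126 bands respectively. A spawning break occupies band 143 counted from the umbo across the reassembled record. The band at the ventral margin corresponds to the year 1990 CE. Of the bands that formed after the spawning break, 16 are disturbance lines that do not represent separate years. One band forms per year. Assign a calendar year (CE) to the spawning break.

Total bands = 85 + 126 = 211.
211 − 143 = 68 bands lie beyond the spawning break toward the ventral margin.
Excluding 16 false bands: 68 − 16 = 52.
1990 − 52 = 1938 CE.

1938 CE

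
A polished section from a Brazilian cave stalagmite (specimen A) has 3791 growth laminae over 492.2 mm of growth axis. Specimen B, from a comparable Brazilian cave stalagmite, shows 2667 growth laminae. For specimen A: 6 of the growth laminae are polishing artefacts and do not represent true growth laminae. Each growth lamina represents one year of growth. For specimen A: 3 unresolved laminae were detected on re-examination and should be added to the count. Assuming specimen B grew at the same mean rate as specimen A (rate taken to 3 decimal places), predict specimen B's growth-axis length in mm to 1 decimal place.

Specimen A: after corrections the count is 3791 − 6 + 3 = 3788 growth laminae.
A: 492.2 mm over 3788 years gives 492.2 / 3788 ≈ 0.130 mm/year.
B's length ≈ 0.130 × 2667 = 346.7 mm.

346.7 mm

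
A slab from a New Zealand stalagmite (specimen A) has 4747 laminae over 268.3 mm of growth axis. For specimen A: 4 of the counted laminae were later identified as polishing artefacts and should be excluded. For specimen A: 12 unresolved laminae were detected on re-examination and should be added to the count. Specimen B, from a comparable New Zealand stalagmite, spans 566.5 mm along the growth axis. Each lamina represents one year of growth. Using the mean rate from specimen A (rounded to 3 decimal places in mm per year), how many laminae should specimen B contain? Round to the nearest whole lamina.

10116 laminae

Specimen A: after corrections the count is 4747 − 4 + 12 = 4755 laminae.
A: 268.3 mm over 4755 years gives 268.3 / 4755 ≈ 0.056 mm per year.
B spans 566.5 / 0.056 = 10116.07 years ≈ 10116 laminae.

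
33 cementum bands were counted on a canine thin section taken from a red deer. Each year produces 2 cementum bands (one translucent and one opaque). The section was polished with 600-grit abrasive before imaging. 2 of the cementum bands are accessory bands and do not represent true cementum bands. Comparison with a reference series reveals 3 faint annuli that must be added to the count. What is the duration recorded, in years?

17 years

Correcting the raw count gives 33 − 2 + 3 = 34 true cementum bands.
Dividing by 2 cementum bands per year: 34 / 2 = 17 years.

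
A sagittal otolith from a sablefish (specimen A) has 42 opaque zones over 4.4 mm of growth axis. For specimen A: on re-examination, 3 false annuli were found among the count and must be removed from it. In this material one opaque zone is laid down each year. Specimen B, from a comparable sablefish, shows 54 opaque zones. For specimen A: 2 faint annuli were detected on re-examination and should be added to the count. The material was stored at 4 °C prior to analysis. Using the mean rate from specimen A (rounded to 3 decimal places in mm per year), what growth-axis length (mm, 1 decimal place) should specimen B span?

5.8 mm

Specimen A: true opaque zone count = 42 − 3 + 2 = 41.
A: Mean rate = 4.4 mm / 41 years ≈ 0.107 mm per year.
For B, 0.107 mm/year × 54 years = 5.8 mm.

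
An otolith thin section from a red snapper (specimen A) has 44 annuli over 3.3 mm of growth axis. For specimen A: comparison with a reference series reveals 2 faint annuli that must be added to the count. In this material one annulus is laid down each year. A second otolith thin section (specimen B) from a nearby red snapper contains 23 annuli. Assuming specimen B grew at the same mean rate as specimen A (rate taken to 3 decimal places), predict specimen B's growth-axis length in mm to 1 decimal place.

Specimen A: correcting the raw count gives 44 + 2 = 46 true annuli.
A: 3.3 mm over 46 years gives 3.3 / 46 ≈ 0.072 mm/year.
For B, 0.072 mm/year × 23 years = 1.7 mm.

1.7 mm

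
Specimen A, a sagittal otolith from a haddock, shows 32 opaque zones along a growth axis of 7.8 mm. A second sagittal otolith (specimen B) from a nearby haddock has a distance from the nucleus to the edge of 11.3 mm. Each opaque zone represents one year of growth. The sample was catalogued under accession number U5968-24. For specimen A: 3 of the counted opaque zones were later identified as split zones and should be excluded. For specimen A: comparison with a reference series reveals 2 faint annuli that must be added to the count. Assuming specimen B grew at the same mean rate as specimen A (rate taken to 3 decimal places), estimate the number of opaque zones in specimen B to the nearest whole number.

Specimen A: true opaque zone count = 32 − 3 + 2 = 31.
A: Mean rate = 7.8 mm / 31 years ≈ 0.252 mm/year.
Specimen B: 11.3 mm / 0.252 mm per year = 44.84 years ≈ 45 opaque zones.

45 opaque zones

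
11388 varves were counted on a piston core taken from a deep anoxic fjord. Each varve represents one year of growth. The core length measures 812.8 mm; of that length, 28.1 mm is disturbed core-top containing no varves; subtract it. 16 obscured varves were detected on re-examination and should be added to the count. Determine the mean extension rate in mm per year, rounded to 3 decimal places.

0.069 mm per year

True varve count = 11388 + 16 = 11404.
Removing the 28.1 mm offcut leaves 812.8 − 28.1 = 784.7 mm.
784.7 mm over 11404 years gives 784.7 / 11404 ≈ 0.069 mm per year.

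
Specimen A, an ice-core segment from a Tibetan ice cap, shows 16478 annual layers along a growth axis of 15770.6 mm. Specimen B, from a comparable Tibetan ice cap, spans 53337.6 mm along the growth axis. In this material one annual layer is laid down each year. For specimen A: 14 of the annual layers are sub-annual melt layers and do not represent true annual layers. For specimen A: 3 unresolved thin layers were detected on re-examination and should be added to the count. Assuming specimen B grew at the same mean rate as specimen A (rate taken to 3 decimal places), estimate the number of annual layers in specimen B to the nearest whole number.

Specimen A: after corrections the count is 16478 − 14 + 3 = 16467 annual layers.
A: Extension rate ≈ 15770.6 / 16467 = 0.958 mm/yr.
B spans 53337.6 / 0.958 = 55675.99 years ≈ 55676 annual layers.

55676 annual layers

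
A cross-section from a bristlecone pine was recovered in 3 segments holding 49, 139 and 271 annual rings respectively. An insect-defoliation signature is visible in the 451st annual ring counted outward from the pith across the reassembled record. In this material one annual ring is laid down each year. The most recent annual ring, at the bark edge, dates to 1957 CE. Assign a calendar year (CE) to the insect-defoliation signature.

Total annual rings = 49 + 139 + 271 = 459.
459 − 451 = 8 annual rings lie beyond the insect-defoliation signature toward the bark edge.
Counting back 8 years from 1957 CE places the insect-defoliation signature in 1957 − 8 = 1949 CE.

1949 CE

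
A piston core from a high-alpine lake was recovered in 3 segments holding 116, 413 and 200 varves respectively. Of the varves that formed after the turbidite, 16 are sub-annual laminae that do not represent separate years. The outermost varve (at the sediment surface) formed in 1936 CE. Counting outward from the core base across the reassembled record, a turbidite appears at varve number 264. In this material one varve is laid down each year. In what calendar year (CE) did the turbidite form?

1487 CE

Total varves = 116 + 413 + 200 = 729.
Between varve 264 and the sediment surface there are 729 − 264 = 465 varves.
465 − 16 false = 449 true varves after the turbidite.
Counting back 449 years from 1936 CE places the turbidite in 1936 − 449 = 1487 CE.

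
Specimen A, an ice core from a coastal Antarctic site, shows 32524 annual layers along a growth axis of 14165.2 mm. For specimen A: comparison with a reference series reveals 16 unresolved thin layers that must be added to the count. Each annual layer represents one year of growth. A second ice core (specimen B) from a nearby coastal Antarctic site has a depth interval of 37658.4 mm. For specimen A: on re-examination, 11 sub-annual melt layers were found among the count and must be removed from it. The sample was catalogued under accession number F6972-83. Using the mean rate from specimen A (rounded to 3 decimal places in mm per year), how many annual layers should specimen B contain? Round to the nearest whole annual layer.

86571 annual layers

Specimen A: true annual layer count = 32524 − 11 + 16 = 32529.
A: Mean rate = 14165.2 mm / 32529 years ≈ 0.435 mm per year.
For B, 37658.4 / 0.435 = 86571.03 years ≈ 86571 annual layers.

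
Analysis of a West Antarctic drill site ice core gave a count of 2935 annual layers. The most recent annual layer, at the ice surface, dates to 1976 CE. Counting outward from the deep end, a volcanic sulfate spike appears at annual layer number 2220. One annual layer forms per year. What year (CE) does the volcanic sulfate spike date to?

1261 CE

2935 − 2220 = 715 annual layers lie beyond the volcanic sulfate spike toward the ice surface.
Counting back 715 years from 1976 CE places the volcanic sulfate spike in 1976 − 715 = 1261 CE.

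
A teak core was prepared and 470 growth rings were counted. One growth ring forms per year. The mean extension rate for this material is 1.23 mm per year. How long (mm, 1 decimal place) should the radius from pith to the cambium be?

578.1 mm

470 years of growth are recorded.
Length ≈ 1.23 × 470 = 578.1 mm.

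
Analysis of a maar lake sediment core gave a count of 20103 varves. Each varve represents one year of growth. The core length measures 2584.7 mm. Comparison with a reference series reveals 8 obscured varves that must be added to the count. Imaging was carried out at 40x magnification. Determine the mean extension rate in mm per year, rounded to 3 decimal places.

After corrections the count is 20103 + 8 = 20111 varves.
Mean rate = 2584.7 mm / 20111 years ≈ 0.129 mm per year.

0.129 mm per year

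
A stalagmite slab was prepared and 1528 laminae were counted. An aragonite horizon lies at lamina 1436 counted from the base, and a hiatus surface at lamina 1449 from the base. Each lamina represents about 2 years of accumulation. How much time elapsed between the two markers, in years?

1449 − 1436 = 13 laminae lie between the two events.
At 2 years per lamina, 13 × 2 = 26 years.

26 yr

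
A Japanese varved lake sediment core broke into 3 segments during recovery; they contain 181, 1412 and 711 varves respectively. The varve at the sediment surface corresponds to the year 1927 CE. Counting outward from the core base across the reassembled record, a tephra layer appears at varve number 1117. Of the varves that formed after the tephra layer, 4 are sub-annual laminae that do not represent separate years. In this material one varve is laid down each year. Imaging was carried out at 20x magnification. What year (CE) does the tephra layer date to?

744 CE

Total varves = 181 + 1412 + 711 = 2304.
Between varve 1117 and the sediment surface there are 2304 − 1117 = 1187 varves.
Removing the 4 false varves leaves 1187 − 4 = 1183 true varves beyond the tephra layer.
Counting back 1183 years from 1927 CE places the tephra layer in 1927 − 1183 = 744 CE.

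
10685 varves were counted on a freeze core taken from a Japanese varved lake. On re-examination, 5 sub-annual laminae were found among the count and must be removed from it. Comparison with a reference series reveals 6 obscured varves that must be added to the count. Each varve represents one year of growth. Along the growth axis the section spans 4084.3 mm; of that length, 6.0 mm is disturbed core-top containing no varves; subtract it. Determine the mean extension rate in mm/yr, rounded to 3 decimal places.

0.382 mm/yr

True varve count = 10685 − 5 + 6 = 10686.
Net length = 4084.3 − 6.0 = 4078.3 mm.
Mean rate = 4078.3 mm / 10686 years ≈ 0.382 mm/yr.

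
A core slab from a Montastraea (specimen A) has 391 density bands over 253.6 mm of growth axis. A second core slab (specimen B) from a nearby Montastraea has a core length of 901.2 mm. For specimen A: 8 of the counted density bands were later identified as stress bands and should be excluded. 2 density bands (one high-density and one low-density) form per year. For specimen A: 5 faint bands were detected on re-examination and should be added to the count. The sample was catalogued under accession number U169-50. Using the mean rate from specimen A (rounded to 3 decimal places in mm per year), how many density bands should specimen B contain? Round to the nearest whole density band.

Specimen A: after corrections the count is 391 − 8 + 5 = 388 density bands.
Specimen A: 388 density bands at 2 per year is 388 / 2 = 194 years.
A: Extension rate ≈ 253.6 / 194 = 1.307 mm/year.
For B, 901.2 / 1.307 = 689.52 years; at 2 density bands per year that is 689.52 × 2 ≈ 1379 density bands.

1379 density bands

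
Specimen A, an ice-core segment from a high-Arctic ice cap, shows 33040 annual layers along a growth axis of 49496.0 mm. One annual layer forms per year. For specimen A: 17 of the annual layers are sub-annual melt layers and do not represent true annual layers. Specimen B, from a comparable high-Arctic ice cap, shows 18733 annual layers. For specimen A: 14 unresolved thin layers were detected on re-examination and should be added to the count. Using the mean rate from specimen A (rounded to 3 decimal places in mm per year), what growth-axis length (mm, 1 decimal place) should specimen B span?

Specimen A: true annual layer count = 33040 − 17 + 14 = 33037.
A: 49496.0 mm over 33037 years gives 49496.0 / 33037 ≈ 1.498 mm per year.
B's length ≈ 1.498 × 18733 = 28062.0 mm.

28062.0 mm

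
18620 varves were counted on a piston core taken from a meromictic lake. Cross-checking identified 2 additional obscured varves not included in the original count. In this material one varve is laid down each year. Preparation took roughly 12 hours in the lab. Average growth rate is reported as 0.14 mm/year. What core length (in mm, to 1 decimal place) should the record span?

2607.1 mm

Correcting the raw count gives 18620 + 2 = 18622 true varves.
Predicted length = 0.14 mm/year × 18622 years = 2607.1 mm.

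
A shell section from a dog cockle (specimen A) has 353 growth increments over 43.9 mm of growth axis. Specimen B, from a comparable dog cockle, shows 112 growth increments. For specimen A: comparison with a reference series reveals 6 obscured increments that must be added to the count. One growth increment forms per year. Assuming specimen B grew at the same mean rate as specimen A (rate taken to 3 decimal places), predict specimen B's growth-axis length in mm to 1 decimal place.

13.7 mm

Specimen A: after corrections the count is 353 + 6 = 359 growth increments.
A: Mean rate = 43.9 mm / 359 years ≈ 0.122 mm per year.
Length of B = 0.122 × 112 = 13.7 mm.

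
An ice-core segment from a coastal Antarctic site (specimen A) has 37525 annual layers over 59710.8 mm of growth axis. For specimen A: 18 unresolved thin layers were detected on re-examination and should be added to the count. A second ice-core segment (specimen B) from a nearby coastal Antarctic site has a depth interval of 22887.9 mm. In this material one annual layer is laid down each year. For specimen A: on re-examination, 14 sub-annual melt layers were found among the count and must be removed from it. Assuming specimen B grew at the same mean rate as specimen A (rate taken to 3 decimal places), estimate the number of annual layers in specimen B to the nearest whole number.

14386 annual layers

Specimen A: true annual layer count = 37525 − 14 + 18 = 37529.
A: Mean rate = 59710.8 mm / 37529 years ≈ 1.591 mm per year.
Specimen B: 22887.9 mm / 1.591 mm per year = 14385.86 years ≈ 14386 annual layers.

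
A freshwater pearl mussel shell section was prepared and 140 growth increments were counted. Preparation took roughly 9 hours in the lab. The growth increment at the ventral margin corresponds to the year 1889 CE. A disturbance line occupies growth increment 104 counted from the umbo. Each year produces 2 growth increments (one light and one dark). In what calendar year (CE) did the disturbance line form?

1871 CE

The disturbance line sits at growth increment 104 from the umbo, so 140 − 104 = 36 growth increments formed after it.
With 2 growth increments per year, 36 / 2 = 18 years.
Counting back 18 years from 1889 CE places the disturbance line in 1889 − 18 = 1871 CE.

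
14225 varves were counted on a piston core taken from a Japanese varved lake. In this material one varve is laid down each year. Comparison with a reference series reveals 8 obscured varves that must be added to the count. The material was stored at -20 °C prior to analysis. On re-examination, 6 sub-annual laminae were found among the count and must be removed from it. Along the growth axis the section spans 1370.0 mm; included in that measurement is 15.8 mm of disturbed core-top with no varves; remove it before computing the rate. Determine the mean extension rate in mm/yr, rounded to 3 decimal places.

Correcting the raw count gives 14225 − 6 + 8 = 14227 true varves.
Net length = 1370.0 − 15.8 = 1354.2 mm.
Extension rate ≈ 1354.2 / 14227 = 0.095 mm/yr.

0.095 mm/yr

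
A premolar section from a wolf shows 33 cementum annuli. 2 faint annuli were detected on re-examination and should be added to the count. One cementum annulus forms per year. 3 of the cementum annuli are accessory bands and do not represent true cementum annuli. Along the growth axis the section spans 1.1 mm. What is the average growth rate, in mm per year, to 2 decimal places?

0.03 mm per year

True cementum annulus count = 33 − 3 + 2 = 32.
Extension rate ≈ 1.1 / 32 = 0.03 mm per year.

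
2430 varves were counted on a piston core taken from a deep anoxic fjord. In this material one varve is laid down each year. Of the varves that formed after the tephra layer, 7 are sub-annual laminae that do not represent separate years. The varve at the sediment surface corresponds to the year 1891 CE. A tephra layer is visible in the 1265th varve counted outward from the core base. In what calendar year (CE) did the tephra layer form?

The tephra layer sits at varve 1265 from the core base, so 2430 − 1265 = 1165 varves formed after it.
Removing the 7 false varves leaves 1165 − 7 = 1158 true varves beyond the tephra layer.
Counting back 1158 years from 1891 CE places the tephra layer in 1891 − 1158 = 733 CE.

733 CE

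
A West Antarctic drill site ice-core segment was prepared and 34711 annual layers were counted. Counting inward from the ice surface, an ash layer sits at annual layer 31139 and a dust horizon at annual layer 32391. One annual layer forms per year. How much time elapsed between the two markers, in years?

1252 years

The two markers are separated by 32391 − 31139 = 1252 annual layers.
One annual layer per year makes the interval 1252 years.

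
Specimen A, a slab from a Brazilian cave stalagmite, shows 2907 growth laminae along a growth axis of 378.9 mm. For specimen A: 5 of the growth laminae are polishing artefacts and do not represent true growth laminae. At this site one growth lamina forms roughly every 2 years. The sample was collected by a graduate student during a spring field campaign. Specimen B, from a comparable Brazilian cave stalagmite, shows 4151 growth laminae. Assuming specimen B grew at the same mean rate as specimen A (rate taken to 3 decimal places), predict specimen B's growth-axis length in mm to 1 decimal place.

Specimen A: after corrections the count is 2907 − 5 = 2902 growth laminae.
Specimen A: at 2 years per growth lamina, 2902 × 2 = 5804 years.
A: Mean rate = 378.9 mm / 5804 years ≈ 0.065 mm/year.
Specimen B: at 2 years per growth lamina, 4151 × 2 = 8302 years. For B, 0.065 mm/year × 8302 years = 539.6 mm.

539.6 mm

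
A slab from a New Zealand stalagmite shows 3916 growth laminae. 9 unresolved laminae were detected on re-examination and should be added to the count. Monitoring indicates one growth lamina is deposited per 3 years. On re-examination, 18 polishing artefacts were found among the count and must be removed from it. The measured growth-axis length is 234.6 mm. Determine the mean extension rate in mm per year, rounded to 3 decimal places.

0.020 mm per year

True growth lamina count = 3916 − 18 + 9 = 3907.
Multiplying by 3 years per growth lamina: 3907 × 3 = 11721 years.
Mean rate = 234.6 mm / 11721 years ≈ 0.020 mm per year.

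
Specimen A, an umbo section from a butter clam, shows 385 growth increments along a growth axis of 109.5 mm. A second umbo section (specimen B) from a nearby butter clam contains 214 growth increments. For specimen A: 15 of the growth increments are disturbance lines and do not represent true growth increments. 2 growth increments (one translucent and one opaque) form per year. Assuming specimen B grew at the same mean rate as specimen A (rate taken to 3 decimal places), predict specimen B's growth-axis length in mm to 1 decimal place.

Specimen A: after corrections the count is 385 − 15 = 370 growth increments.
Specimen A: with 2 growth increments per year, 370 / 2 = 185 years.
A: Extension rate ≈ 109.5 / 185 = 0.592 mm/year.
Specimen B: 214 growth increments at 2 per year is 214 / 2 = 107 years. Length of B = 0.592 × 107 = 63.3 mm.

63.3 mm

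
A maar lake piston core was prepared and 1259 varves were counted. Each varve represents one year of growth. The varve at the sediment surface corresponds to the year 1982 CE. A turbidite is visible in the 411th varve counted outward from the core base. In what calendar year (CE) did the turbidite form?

1134 CE

The turbidite sits at varve 411 from the core base, so 1259 − 411 = 848 varves formed after it.
1982 − 848 = 1134 CE.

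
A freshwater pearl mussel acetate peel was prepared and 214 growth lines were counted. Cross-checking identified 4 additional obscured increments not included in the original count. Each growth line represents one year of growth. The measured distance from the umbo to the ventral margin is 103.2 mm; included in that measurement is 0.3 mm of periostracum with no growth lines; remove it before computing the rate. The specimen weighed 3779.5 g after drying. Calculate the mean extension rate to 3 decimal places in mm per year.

0.472 mm per year

Correcting the raw count gives 214 + 4 = 218 true growth lines.
The growth record spans 103.2 − 0.3 = 102.9 mm.
102.9 mm over 218 years gives 102.9 / 218 ≈ 0.472 mm per year.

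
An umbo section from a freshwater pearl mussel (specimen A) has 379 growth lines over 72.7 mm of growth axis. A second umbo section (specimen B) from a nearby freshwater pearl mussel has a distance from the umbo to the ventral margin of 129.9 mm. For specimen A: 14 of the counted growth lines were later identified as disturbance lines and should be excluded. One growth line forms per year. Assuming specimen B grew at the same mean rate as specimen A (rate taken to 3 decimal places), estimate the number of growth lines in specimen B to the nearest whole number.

Specimen A: true growth line count = 379 − 14 = 365.
A: Extension rate ≈ 72.7 / 365 = 0.199 mm per year.
Specimen B: 129.9 mm / 0.199 mm per year = 652.76 years ≈ 653 growth lines.

653 growth lines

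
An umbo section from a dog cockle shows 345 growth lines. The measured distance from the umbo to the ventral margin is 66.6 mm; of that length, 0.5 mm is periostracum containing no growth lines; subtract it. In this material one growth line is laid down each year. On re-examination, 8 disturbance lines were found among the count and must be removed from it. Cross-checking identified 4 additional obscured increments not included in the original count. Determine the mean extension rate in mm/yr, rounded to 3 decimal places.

Correcting the raw count gives 345 − 8 + 4 = 341 true growth lines.
Net length = 66.6 − 0.5 = 66.1 mm.
Mean rate = 66.1 mm / 341 years ≈ 0.194 mm/yr.

0.194 mm/yr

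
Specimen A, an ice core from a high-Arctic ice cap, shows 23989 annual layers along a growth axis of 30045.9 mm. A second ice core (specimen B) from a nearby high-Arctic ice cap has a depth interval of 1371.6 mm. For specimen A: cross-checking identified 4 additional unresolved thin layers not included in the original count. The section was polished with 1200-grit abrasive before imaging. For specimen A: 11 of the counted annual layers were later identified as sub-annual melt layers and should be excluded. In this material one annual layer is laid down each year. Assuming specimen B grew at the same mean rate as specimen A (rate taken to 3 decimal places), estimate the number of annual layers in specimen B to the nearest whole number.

Specimen A: after corrections the count is 23989 − 11 + 4 = 23982 annual layers.
A: Extension rate ≈ 30045.9 / 23982 = 1.253 mm/yr.
Specimen B: 1371.6 mm / 1.253 mm per year = 1094.65 years ≈ 1095 annual layers.

1095 annual layers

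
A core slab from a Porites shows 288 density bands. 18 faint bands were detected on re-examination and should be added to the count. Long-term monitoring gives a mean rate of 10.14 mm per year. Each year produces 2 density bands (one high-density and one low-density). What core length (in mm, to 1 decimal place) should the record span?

After corrections the count is 288 + 18 = 306 density bands.
306 density bands at 2 per year is 306 / 2 = 153 years.
153 years at 10.14 mm/year gives 10.14 × 153 = 1551.4 mm.

1551.4 mm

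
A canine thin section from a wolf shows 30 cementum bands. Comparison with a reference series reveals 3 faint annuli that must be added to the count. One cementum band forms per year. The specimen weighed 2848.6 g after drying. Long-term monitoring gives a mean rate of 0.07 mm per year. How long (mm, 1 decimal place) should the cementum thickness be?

2.3 mm

Adjusted count: 30 + 3 = 33 cementum bands.
Predicted length = 0.07 mm/year × 33 years = 2.3 mm.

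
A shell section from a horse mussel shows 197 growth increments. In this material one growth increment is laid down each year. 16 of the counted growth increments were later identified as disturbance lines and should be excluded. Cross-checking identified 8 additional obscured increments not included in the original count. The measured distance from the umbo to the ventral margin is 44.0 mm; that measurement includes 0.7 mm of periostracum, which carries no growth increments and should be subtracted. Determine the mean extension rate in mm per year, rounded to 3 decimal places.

After corrections the count is 197 − 16 + 8 = 189 growth increments.
The growth record spans 44.0 − 0.7 = 43.3 mm.
Mean rate = 43.3 mm / 189 years ≈ 0.229 mm per year.

0.229 mm per year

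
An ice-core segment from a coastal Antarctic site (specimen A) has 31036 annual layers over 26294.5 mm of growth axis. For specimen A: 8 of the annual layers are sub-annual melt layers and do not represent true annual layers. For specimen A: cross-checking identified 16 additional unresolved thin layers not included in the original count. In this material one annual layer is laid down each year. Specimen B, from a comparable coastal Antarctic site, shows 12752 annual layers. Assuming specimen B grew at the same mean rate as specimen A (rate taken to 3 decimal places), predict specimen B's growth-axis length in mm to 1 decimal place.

Specimen A: correcting the raw count gives 31036 − 8 + 16 = 31044 true annual layers.
A: 26294.5 mm over 31044 years gives 26294.5 / 31044 ≈ 0.847 mm/year.
For B, 0.847 mm/year × 12752 years = 10800.9 mm.

10800.9 mm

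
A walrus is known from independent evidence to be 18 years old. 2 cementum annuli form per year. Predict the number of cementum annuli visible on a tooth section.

Expected cementum annuli: 18 × 2 = 36.
So 36 cementum annuli should be present.

36 cementum annuli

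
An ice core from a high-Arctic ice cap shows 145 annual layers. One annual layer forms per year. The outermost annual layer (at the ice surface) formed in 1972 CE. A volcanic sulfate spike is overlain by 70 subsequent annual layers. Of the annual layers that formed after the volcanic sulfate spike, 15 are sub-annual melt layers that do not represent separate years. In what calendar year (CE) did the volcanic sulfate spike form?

1917 CE

There are 70 annual layers younger than the volcanic sulfate spike.
70 − 15 false = 55 true annual layers after the volcanic sulfate spike.
Counting back 55 years from 1972 CE places the volcanic sulfate spike in 1972 − 55 = 1917 CE.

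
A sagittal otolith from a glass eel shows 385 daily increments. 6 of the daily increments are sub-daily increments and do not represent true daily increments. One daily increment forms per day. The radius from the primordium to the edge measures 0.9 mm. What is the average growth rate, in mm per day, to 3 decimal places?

0.002 mm per day

After corrections the count is 385 − 6 = 379 daily increments.
Extension rate ≈ 0.9 / 379 = 0.002 mm per day.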